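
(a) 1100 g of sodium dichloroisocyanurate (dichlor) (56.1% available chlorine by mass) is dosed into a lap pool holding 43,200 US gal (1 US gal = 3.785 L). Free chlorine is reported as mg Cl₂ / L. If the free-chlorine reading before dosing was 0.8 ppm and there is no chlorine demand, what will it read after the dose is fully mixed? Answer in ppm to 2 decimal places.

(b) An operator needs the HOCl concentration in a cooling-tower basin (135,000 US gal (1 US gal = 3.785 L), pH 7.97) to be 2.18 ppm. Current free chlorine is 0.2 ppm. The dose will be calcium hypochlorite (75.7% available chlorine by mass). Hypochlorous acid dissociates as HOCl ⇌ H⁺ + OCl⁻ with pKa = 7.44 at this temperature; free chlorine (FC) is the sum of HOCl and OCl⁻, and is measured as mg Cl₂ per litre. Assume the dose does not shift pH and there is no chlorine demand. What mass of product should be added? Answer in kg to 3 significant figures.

(a) 4.57 ppm; (b) 6.32 kg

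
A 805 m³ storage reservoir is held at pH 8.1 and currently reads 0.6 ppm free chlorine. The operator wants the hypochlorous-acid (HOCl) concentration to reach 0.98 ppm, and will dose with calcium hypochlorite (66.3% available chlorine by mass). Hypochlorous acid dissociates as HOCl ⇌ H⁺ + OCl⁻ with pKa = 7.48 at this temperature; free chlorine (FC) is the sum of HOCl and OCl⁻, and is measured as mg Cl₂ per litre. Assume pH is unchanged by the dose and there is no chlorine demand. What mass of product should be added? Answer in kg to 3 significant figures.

5.42 kg

Volume: 805 m³ = 805,000 L.
[OCl⁻]/[HOCl] = 10^(pH − pKa) = 10^(8.1 − 7.48) = 4.169; fraction as HOCl = 1/(1 + 4.169) = 0.1935.
Free chlorine required for 0.98 ppm HOCl: 0.98 / 0.1935 = 5.065 ppm.
FC to add: 5.065 − 0.6 = 4.465 mg/L as Cl₂.
Cl₂ equivalent: 4.465 mg/L × 805,000 L = 3595 g.
Product at 66.3% available Cl: 3595 / 0.663 = 5422 g.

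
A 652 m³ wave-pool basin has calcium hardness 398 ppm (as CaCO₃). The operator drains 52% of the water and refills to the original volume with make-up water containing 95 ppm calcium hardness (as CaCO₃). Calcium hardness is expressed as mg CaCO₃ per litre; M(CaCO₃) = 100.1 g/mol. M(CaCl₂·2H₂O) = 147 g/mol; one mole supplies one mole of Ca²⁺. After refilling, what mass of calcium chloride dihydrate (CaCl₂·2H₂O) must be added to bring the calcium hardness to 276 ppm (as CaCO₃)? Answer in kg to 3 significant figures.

34.0 kg

Volume: 652 m³ = 652,000 L.
After draining 52% and refilling: 398 × 0.48 + 95 × 0.52 = 240.44 ppm.
Deficit to target: 276 − 240.44 = 35.56 mg/L.
As CaCO₃: 35.56 mg/L × 652,000 L = 23,190 g; ÷ 100.1 = 231.6 mol Ca²⁺.
Mass: 231.6 × 147 = 34,050 g.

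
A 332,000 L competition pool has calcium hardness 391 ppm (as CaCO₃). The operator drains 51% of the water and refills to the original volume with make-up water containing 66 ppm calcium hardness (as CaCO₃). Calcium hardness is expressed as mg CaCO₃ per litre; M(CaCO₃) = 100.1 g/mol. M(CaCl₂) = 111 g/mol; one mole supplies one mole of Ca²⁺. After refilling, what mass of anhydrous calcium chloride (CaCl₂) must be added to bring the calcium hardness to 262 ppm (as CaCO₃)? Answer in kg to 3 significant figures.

After draining 51% and refilling: 391 × 0.49 + 66 × 0.51 = 225.25 ppm.
Deficit to target: 262 − 225.25 = 36.75 mg/L.
As CaCO₃: 36.75 mg/L × 332,000 L = 12,200 g; ÷ 100.1 = 121.9 mol Ca²⁺.
Mass: 121.9 × 111 = 13,530 g.

13.5 kg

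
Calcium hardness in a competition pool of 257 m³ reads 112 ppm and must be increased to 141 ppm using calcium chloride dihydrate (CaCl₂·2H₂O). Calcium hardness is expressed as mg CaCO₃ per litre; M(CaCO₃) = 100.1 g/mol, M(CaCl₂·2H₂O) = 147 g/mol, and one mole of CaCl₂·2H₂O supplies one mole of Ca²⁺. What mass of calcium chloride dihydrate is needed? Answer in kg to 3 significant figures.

10.9 kg

Volume: 257 m³ = 257,000 L.
Hardness to add: (141 − 112) = 29 mg/L as CaCO₃ × 257,000 L = 7453 g as CaCO₃.
Moles of Ca²⁺ (1 mol Ca²⁺ ≡ 1 mol CaCO₃): 7453 / 100.1 g/mol = 74.46 mol.
Mass of CaCl₂·2H₂O: 74.46 × 147 = 10,940 g.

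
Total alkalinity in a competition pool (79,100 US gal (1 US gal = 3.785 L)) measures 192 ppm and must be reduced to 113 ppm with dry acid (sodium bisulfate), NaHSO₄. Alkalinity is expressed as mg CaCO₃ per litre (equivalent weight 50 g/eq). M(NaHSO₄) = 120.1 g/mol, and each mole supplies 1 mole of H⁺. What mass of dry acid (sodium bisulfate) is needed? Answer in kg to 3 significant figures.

Volume: 79,100 US gal × 3.785 L/gal = 299,394 L.
Alkalinity to neutralize: (192 − 113) = 79 mg/L as CaCO₃ × 299,394 L = 23,650 g as CaCO₃.
Equivalents of H⁺ required: 23,650 ÷ 50 g/eq = 473 eq = 473 mol NaHSO₄.
Mass of NaHSO₄: 473 × 120.1 = 56,810 g.

56.8 kg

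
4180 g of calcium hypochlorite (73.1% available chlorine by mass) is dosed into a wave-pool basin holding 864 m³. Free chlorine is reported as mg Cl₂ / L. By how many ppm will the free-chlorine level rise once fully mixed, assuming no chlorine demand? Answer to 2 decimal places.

Volume: 864 m³ = 864,000 L.
Available chlorine delivered: 4180 g × 0.731 = 3056 g as Cl₂.
Concentration rise: 3056 g / 864,000 L = 3.537 mg/L = 3.54 ppm.

3.54 ppm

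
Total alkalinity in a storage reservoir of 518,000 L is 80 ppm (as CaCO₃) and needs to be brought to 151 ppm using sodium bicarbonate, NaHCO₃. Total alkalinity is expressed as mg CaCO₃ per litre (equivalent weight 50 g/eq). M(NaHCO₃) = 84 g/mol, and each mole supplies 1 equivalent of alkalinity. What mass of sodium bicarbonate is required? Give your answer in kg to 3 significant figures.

Alkalinity to add: (151 − 80) = 71 mg/L as CaCO₃ × 518,000 L = 36,780 g as CaCO₃.
Equivalents: 36,780 g ÷ 50 g/eq = 735.6 eq.
NaHCO₃ supplies 1 eq per mole → 735.6 mol.
Mass: 735.6 mol × 84 g/mol = 61,790 g.

61.8 kg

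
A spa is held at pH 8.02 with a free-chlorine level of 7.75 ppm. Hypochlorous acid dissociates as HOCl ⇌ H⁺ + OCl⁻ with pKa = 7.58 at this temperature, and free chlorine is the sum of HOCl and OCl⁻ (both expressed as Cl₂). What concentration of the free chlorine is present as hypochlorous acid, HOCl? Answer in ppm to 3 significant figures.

2.06 ppm

[OCl⁻]/[HOCl] = 10^(pH − pKa) = 10^(8.02 − 7.58) = 10^0.44 = 2.754.
Fraction as HOCl = 1 / (1 + 2.754) = 0.2664.
HOCl = 0.2664 × 7.75 ppm = 2.064 ppm.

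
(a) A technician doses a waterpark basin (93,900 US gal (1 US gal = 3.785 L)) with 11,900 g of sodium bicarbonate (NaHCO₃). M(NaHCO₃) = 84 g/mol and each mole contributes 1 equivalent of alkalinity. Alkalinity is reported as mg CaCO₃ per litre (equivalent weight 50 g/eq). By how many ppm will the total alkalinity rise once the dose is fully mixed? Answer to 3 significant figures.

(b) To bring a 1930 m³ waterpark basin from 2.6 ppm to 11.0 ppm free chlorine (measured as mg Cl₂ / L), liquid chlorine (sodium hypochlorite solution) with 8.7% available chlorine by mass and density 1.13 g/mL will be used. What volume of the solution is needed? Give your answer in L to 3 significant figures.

(a) 19.9 ppm; (b) 165 L

(a) Volume: 93,900 US gal × 3.785 L/gal = 355,412 L.
(a) Moles of NaHCO₃: 11,900 g ÷ 84 g/mol = 141.7 mol → 141.7 eq of alkalinity.
(a) As CaCO₃: 141.7 eq × 50 g/eq = 7083 g.
(a) Rise: 7083 g / 355,412 L × 1000 = 19.93 mg/L.

(b) Volume: 1930 m³ = 1,930,000 L.
(b) Chlorine deficit: 11.0 − 2.6 = 8.4 ppm = 8.4 mg/L as Cl₂.
(b) Cl₂ equivalent needed: 8.4 mg/L × 1,930,000 L = 16,210,000 mg = 16,210 g.
(b) Product at 8.7% available chlorine: 16,210 / 0.087 = 186,300 g.
(b) Volume at density 1.13 g/mL: 186,300 g ÷ 1.13 g/mL = 164,900 mL.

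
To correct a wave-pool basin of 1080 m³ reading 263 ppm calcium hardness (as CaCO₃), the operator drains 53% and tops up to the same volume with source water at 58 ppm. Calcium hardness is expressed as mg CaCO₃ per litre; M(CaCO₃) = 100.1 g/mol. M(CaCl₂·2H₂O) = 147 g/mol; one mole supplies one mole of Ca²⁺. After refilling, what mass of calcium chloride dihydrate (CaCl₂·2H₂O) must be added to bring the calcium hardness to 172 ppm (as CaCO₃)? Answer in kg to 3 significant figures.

Volume: 1080 m³ = 1,080,000 L.
After draining 53% and refilling: 263 × 0.47 + 58 × 0.53 = 154.35 ppm.
Deficit to target: 172 − 154.35 = 17.65 mg/L.
As CaCO₃: 17.65 mg/L × 1,080,000 L = 19,060 g; ÷ 100.1 = 190.4 mol Ca²⁺.
Mass: 190.4 × 147 = 27,990 g.

28.0 kg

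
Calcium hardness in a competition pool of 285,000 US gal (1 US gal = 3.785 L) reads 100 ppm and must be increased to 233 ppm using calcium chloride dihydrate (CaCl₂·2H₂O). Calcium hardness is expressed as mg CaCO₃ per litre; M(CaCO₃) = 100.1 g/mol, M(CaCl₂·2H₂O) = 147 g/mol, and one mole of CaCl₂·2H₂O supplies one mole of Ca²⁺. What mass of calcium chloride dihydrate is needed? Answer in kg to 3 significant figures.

Volume: 285,000 US gal × 3.785 L/gal = 1,078,725 L.
Hardness to add: (233 − 100) = 133 mg/L as CaCO₃ × 1,078,725 L = 143,500 g as CaCO₃.
Moles of Ca²⁺ (1 mol Ca²⁺ ≡ 1 mol CaCO₃): 143,500 / 100.1 g/mol = 1433 mol.
Mass of CaCl₂·2H₂O: 1433 × 147 = 210,700 g.

211 kg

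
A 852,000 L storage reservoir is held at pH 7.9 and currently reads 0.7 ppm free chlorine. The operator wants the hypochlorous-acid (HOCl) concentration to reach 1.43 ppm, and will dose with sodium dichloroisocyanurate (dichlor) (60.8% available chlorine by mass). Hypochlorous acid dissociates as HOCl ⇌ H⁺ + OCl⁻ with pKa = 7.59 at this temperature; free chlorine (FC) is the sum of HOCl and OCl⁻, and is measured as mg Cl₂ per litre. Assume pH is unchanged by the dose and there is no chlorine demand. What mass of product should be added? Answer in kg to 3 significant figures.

5.11 kg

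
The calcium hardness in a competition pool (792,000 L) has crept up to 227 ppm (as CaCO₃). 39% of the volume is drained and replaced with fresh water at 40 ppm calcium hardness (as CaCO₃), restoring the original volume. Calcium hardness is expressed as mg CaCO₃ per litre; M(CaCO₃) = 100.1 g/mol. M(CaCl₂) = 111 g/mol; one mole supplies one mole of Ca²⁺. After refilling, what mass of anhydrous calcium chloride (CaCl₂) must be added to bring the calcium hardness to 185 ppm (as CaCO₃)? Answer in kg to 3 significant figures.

27.2 kg

After draining 39% and refilling: 227 × 0.61 + 40 × 0.39 = 154.07 ppm.
Deficit to target: 185 − 154.07 = 30.93 mg/L.
As CaCO₃: 30.93 mg/L × 792,000 L = 24,500 g; ÷ 100.1 = 244.7 mol Ca²⁺.
Mass: 244.7 × 111 = 27,160 g.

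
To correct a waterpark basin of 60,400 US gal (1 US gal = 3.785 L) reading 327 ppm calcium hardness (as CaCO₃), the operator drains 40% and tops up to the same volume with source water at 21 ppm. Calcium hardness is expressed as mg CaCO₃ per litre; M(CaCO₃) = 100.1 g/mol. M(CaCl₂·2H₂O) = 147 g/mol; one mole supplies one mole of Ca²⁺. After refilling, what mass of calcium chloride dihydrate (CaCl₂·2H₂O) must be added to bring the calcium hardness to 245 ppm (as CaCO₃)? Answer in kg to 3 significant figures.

Volume: 60,400 US gal × 3.785 L/gal = 228,614 L.
After draining 40% and refilling: 327 × 0.60 + 21 × 0.40 = 204.6 ppm.
Deficit to target: 245 − 204.6 = 40.4 mg/L.
As CaCO₃: 40.4 mg/L × 228,614 L = 9236 g; ÷ 100.1 = 92.27 mol Ca²⁺.
Mass: 92.27 × 147 = 13,560 g.

13.6 kg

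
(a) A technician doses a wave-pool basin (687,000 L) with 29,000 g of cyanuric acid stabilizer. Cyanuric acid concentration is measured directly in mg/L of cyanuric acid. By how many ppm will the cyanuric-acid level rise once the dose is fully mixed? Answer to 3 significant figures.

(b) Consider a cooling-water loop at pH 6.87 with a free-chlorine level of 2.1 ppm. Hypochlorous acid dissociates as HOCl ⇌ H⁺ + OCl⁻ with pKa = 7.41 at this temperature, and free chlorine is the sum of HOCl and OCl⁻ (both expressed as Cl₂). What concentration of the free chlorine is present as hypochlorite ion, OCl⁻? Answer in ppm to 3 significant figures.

(a) Rise: 29,000 g / 687,000 L × 1000 = 42.21 mg/L.

(b) [OCl⁻]/[HOCl] = 10^(pH − pKa) = 10^(6.87 − 7.41) = 10^-0.54 = 0.2884.
(b) Fraction as HOCl = 1 / (1 + 0.2884) = 0.7762.
(b) OCl⁻ = (1 − 0.7762) × 2.1 ppm = 0.4701 ppm.

(a) 42.2 ppm; (b) 0.470 ppm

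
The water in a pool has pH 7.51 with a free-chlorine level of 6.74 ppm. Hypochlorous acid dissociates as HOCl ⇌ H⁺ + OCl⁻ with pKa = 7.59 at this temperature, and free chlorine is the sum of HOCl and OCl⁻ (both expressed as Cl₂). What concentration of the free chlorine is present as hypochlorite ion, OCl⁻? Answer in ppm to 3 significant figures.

[OCl⁻]/[HOCl] = 10^(pH − pKa) = 10^(7.51 − 7.59) = 10^-0.08 = 0.8318.
Fraction as HOCl = 1 / (1 + 0.8318) = 0.5459.
OCl⁻ = (1 − 0.5459) × 6.74 ppm = 3.06 ppm.

3.06 ppm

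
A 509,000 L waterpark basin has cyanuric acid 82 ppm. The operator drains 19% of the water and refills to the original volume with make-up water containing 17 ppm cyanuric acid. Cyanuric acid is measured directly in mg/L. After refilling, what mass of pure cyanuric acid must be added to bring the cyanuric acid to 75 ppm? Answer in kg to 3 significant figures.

2.72 kg

After draining 19% and refilling: 82 × 0.81 + 17 × 0.19 = 69.65 ppm.
Deficit to target: 75 − 69.65 = 5.35 mg/L.
Mass: 5.35 mg/L × 509,000 L = 2723 g cyanuric acid.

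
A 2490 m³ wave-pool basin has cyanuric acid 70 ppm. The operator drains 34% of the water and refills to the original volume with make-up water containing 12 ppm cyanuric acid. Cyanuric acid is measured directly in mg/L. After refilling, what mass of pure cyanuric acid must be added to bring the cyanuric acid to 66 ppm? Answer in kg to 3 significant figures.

39.1 kg

Volume: 2490 m³ = 2,490,000 L.
After draining 34% and refilling: 70 × 0.66 + 12 × 0.34 = 50.28 ppm.
Deficit to target: 66 − 50.28 = 15.72 mg/L.
Mass: 15.72 mg/L × 2,490,000 L = 39,140 g cyanuric acid.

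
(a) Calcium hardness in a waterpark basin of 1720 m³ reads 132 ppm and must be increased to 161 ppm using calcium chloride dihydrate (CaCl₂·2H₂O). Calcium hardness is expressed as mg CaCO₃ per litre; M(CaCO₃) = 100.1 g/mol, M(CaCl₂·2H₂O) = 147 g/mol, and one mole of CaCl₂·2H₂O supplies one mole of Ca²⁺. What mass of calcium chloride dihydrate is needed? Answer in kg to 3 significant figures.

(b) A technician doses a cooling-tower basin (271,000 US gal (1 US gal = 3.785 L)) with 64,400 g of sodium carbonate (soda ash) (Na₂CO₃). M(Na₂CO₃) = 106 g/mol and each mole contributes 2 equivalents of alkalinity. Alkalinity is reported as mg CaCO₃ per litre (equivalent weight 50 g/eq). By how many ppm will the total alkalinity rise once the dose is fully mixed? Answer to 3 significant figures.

(a) 73.3 kg; (b) 59.2 ppm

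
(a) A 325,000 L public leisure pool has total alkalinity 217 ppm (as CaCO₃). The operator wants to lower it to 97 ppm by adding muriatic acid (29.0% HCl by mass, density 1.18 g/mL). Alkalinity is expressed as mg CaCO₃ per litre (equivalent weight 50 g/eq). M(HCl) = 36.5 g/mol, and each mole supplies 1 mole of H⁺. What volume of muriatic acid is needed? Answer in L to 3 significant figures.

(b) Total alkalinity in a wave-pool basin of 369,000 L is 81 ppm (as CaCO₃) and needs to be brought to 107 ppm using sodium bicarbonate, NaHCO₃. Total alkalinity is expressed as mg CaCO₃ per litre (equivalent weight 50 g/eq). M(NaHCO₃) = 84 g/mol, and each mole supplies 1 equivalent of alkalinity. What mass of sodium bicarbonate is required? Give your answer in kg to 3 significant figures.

(a) Alkalinity to neutralize: (217 − 97) = 120 mg/L as CaCO₃ × 325,000 L = 39,000 g as CaCO₃.
(a) Equivalents of H⁺ required: 39,000 ÷ 50 g/eq = 780 eq = 780 mol HCl.
(a) Mass of HCl: 780 × 36.5 = 28,470 g.
(a) Mass of 29.0% solution: 28,470 / 0.29 = 98,170 g.
(a) Volume: 98,170 g ÷ 1.18 g/mL = 83,200 mL.

(b) Alkalinity to add: (107 − 81) = 26 mg/L as CaCO₃ × 369,000 L = 9594 g as CaCO₃.
(b) Equivalents: 9594 g ÷ 50 g/eq = 191.9 eq.
(b) NaHCO₃ supplies 1 eq per mole → 191.9 mol.
(b) Mass: 191.9 mol × 84 g/mol = 16,120 g.

(a) 83.2 L; (b) 16.1 kg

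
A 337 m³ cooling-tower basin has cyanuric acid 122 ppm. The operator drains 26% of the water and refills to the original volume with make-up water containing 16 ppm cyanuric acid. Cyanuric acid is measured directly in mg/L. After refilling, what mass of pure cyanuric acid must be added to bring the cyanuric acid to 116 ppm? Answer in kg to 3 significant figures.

7.27 kg

Volume: 337 m³ = 337,000 L.
After draining 26% and refilling: 122 × 0.74 + 16 × 0.26 = 94.44 ppm.
Deficit to target: 116 − 94.44 = 21.56 mg/L.
Mass: 21.56 mg/L × 337,000 L = 7266 g cyanuric acid.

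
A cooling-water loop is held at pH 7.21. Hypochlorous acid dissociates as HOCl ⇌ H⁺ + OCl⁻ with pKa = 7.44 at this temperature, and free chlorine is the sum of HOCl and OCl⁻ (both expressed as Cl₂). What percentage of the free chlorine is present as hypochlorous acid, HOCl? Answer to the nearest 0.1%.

[OCl⁻]/[HOCl] = 10^(pH − pKa) = 10^(7.21 − 7.44) = 10^-0.23 = 0.5888.
Fraction as HOCl = 1 / (1 + 0.5888) = 0.6294.

62.9%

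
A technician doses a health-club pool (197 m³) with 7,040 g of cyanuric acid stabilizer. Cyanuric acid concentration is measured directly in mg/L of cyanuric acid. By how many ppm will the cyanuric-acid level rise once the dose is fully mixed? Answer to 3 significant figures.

35.7 ppm

Volume: 197 m³ = 197,000 L.
Rise: 7,040 g / 197,000 L × 1000 = 35.74 mg/L.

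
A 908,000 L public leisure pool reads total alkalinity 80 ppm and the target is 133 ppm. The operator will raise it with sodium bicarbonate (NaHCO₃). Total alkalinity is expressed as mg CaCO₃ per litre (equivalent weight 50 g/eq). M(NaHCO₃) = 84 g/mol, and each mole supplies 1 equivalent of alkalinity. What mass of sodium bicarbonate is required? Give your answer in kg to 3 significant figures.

80.8 kg

Alkalinity to add: (133 − 80) = 53 mg/L as CaCO₃ × 908,000 L = 48,120 g as CaCO₃.
Equivalents: 48,120 g ÷ 50 g/eq = 962.5 eq.
NaHCO₃ supplies 1 eq per mole → 962.5 mol.
Mass: 962.5 mol × 84 g/mol = 80,850 g.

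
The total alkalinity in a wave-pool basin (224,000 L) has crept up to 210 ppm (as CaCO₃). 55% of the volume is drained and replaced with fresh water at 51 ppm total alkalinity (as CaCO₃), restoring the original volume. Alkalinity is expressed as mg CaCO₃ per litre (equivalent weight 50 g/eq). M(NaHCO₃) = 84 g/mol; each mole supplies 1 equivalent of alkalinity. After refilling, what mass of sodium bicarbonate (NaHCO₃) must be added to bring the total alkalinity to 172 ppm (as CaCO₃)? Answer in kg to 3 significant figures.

18.6 kg

After draining 55% and refilling: 210 × 0.45 + 51 × 0.55 = 122.55 ppm.
Deficit to target: 172 − 122.55 = 49.45 mg/L.
As CaCO₃: 49.45 mg/L × 224,000 L = 11,080 g; ÷ 50 g/eq ÷ 1 = 221.5 mol NaHCO₃.
Mass: 221.5 × 84 = 18,610 g.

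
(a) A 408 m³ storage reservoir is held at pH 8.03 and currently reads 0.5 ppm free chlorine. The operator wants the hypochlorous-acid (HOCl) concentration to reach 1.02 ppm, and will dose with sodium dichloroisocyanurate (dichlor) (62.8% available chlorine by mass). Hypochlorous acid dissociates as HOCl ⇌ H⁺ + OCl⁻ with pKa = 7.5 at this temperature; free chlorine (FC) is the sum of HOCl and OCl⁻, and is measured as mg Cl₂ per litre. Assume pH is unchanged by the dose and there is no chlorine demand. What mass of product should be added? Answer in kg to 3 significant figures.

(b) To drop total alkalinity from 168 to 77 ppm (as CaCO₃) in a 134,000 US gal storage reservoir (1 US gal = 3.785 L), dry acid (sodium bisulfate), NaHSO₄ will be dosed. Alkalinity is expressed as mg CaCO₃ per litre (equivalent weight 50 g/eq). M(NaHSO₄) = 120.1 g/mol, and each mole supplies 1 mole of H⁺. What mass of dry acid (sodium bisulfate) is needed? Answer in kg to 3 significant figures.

(a) Volume: 408 m³ = 408,000 L.
(a) [OCl⁻]/[HOCl] = 10^(pH − pKa) = 10^(8.03 − 7.5) = 3.388; fraction as HOCl = 1/(1 + 3.388) = 0.2279.
(a) Free chlorine required for 1.02 ppm HOCl: 1.02 / 0.2279 = 4.476 ppm.
(a) FC to add: 4.476 − 0.5 = 3.976 mg/L as Cl₂.
(a) Cl₂ equivalent: 3.976 mg/L × 408,000 L = 1622 g.
(a) Product at 62.8% available Cl: 1622 / 0.628 = 2583 g.

(b) Volume: 134,000 US gal × 3.785 L/gal = 507,190 L.
(b) Alkalinity to neutralize: (168 − 77) = 91 mg/L as CaCO₃ × 507,190 L = 46,150 g as CaCO₃.
(b) Equivalents of H⁺ required: 46,150 ÷ 50 g/eq = 923.1 eq = 923.1 mol NaHSO₄.
(b) Mass of NaHSO₄: 923.1 × 120.1 = 110,900 g.

(a) 2.58 kg; (b) 111 kg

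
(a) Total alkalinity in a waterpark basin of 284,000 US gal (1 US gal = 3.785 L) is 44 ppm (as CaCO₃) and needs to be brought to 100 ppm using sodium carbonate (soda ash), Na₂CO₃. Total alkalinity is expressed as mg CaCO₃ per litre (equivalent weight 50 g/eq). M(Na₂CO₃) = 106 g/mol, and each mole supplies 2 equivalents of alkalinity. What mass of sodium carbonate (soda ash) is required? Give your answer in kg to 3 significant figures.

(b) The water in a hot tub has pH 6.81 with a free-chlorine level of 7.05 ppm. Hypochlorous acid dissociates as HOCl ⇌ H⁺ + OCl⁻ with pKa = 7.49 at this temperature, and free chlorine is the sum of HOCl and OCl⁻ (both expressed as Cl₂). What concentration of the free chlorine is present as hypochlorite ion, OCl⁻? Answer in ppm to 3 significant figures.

(a) Volume: 284,000 US gal × 3.785 L/gal = 1,074,940 L.
(a) Alkalinity to add: (100 − 44) = 56 mg/L as CaCO₃ × 1,074,940 L = 60,200 g as CaCO₃.
(a) Equivalents: 60,200 g ÷ 50 g/eq = 1204 eq.
(a) Each mole of Na₂CO₃ supplies 2 eq, so 1204 / 2 = 602 mol.
(a) Mass: 602 mol × 106 g/mol = 63,810 g.

(b) [OCl⁻]/[HOCl] = 10^(pH − pKa) = 10^(6.81 − 7.49) = 10^-0.68 = 0.2089.
(b) Fraction as HOCl = 1 / (1 + 0.2089) = 0.8272.
(b) OCl⁻ = (1 − 0.8272) × 7.05 ppm = 1.218 ppm.

(a) 63.8 kg; (b) 1.22 ppm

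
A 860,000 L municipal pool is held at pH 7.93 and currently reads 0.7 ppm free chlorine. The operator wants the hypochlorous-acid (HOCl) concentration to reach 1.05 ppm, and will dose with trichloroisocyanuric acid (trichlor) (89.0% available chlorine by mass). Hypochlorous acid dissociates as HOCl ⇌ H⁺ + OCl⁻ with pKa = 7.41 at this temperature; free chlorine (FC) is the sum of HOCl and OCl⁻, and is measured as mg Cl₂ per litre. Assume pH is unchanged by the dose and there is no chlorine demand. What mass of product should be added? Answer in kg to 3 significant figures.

[OCl⁻]/[HOCl] = 10^(pH − pKa) = 10^(7.93 − 7.41) = 3.311; fraction as HOCl = 1/(1 + 3.311) = 0.2319.
Free chlorine required for 1.05 ppm HOCl: 1.05 / 0.2319 = 4.527 ppm.
FC to add: 4.527 − 0.7 = 3.827 mg/L as Cl₂.
Cl₂ equivalent: 3.827 mg/L × 860,000 L = 3291 g.
Product at 89.0% available Cl: 3291 / 0.89 = 3698 g.

3.70 kg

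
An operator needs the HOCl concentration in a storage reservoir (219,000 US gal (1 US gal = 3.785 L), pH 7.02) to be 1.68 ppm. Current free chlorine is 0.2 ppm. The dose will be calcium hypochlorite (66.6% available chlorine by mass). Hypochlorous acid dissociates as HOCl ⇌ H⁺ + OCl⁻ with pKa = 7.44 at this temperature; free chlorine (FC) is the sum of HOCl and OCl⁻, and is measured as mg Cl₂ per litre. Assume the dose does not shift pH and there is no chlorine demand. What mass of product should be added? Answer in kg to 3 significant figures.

2.64 kg

Volume: 219,000 US gal × 3.785 L/gal = 828,915 L.
[OCl⁻]/[HOCl] = 10^(pH − pKa) = 10^(7.02 − 7.44) = 0.3802; fraction as HOCl = 1/(1 + 0.3802) = 0.7245.
Free chlorine required for 1.68 ppm HOCl: 1.68 / 0.7245 = 2.319 ppm.
FC to add: 2.319 − 0.2 = 2.119 mg/L as Cl₂.
Cl₂ equivalent: 2.119 mg/L × 828,915 L = 1756 g.
Product at 66.6% available Cl: 1756 / 0.666 = 2637 g.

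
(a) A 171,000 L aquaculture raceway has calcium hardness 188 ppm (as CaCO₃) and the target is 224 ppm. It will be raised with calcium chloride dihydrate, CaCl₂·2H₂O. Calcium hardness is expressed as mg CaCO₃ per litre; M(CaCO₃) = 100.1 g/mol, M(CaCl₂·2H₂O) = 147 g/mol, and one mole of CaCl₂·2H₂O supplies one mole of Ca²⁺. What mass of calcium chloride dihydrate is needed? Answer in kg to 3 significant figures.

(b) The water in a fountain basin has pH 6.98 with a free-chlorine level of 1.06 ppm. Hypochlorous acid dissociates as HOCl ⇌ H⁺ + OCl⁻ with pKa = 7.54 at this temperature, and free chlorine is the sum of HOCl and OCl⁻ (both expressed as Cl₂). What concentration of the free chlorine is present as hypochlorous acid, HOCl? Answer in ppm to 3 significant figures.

(a) 9.04 kg; (b) 0.831 ppm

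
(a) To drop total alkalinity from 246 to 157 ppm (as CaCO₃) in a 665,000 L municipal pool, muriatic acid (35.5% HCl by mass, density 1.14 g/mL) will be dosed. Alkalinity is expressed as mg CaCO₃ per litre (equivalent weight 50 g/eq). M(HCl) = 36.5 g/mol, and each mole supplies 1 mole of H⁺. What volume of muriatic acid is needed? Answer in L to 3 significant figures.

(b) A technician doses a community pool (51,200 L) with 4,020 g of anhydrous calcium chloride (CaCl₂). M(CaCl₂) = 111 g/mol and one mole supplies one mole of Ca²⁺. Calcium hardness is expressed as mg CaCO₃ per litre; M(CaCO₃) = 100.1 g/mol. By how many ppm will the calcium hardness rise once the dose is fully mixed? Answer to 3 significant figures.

(a) Alkalinity to neutralize: (246 − 157) = 89 mg/L as CaCO₃ × 665,000 L = 59,180 g as CaCO₃.
(a) Equivalents of H⁺ required: 59,180 ÷ 50 g/eq = 1184 eq = 1184 mol HCl.
(a) Mass of HCl: 1184 × 36.5 = 43,210 g.
(a) Mass of 35.5% solution: 43,210 / 0.355 = 121,700 g.
(a) Volume: 121,700 g ÷ 1.14 g/mL = 106,800 mL.

(b) Moles of Ca²⁺: 4,020 g ÷ 111 g/mol = 36.22 mol.
(b) As CaCO₃: 36.22 mol × 100.1 g/mol = 3625 g.
(b) Rise: 3625 g / 51,200 L × 1000 = 70.81 mg/L.

(a) 107 L; (b) 70.8 ppm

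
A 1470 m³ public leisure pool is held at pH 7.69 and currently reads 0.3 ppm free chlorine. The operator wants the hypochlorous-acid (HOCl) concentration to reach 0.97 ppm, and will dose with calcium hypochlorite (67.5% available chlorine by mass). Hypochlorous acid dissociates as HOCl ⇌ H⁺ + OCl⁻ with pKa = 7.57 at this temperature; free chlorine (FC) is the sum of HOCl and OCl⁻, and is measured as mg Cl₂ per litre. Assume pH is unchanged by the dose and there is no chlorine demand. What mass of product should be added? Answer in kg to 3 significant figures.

4.24 kg

Volume: 1470 m³ = 1,470,000 L.
[OCl⁻]/[HOCl] = 10^(pH − pKa) = 10^(7.69 − 7.57) = 1.318; fraction as HOCl = 1/(1 + 1.318) = 0.4314.
Free chlorine required for 0.97 ppm HOCl: 0.97 / 0.4314 = 2.249 ppm.
FC to add: 2.249 − 0.3 = 1.949 mg/L as Cl₂.
Cl₂ equivalent: 1.949 mg/L × 1,470,000 L = 2865 g.
Product at 67.5% available Cl: 2865 / 0.675 = 4244 g.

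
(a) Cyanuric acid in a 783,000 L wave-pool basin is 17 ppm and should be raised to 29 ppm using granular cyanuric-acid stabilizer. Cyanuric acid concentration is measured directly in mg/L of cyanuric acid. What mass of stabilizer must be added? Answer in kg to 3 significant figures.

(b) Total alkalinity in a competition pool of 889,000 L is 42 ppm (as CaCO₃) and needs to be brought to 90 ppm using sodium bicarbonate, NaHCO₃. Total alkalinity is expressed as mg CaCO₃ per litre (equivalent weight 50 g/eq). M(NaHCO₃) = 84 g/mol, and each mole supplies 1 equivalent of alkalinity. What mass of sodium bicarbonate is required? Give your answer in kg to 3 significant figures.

(a) 9.40 kg; (b) 71.7 kg

(a) CYA to add: (29 − 17) = 12 mg/L × 783,000 L = 9396 g cyanuric acid.

(b) Alkalinity to add: (90 − 42) = 48 mg/L as CaCO₃ × 889,000 L = 42,670 g as CaCO₃.
(b) Equivalents: 42,670 g ÷ 50 g/eq = 853.4 eq.
(b) NaHCO₃ supplies 1 eq per mole → 853.4 mol.
(b) Mass: 853.4 mol × 84 g/mol = 71,690 g.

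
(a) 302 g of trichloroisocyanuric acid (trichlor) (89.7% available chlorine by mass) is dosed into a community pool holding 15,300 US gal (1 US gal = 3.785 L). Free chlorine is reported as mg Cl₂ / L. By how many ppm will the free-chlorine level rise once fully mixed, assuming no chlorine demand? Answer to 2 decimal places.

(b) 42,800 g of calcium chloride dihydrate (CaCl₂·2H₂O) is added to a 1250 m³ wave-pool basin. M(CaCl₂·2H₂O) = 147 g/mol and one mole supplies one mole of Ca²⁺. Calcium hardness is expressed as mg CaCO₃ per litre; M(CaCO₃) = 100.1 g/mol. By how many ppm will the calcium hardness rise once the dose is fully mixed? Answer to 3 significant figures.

(a) Volume: 15,300 US gal × 3.785 L/gal = 57,910 L.
(a) Available chlorine delivered: 302 g × 0.897 = 270.9 g as Cl₂.
(a) Concentration rise: 270.9 g / 57,910 L = 4.678 mg/L = 4.68 ppm.

(b) Volume: 1250 m³ = 1,250,000 L.
(b) Moles of Ca²⁺: 42,800 g ÷ 147 g/mol = 291.2 mol.
(b) As CaCO₃: 291.2 mol × 100.1 g/mol = 29,140 g.
(b) Rise: 29,140 g / 1,250,000 L × 1000 = 23.32 mg/L.

(a) 4.68 ppm; (b) 23.3 ppm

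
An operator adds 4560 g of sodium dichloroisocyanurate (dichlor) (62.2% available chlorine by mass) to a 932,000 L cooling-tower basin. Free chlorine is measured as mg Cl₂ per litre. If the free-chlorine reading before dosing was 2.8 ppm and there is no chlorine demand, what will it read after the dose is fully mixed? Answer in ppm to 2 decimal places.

5.84 ppm

Available chlorine delivered: 4560 g × 0.622 = 2836 g as Cl₂.
Concentration rise: 2836 g / 932,000 L = 3.043 mg/L = 3.04 ppm.
Final FC: 2.8 + 3.04 = 5.84 ppm.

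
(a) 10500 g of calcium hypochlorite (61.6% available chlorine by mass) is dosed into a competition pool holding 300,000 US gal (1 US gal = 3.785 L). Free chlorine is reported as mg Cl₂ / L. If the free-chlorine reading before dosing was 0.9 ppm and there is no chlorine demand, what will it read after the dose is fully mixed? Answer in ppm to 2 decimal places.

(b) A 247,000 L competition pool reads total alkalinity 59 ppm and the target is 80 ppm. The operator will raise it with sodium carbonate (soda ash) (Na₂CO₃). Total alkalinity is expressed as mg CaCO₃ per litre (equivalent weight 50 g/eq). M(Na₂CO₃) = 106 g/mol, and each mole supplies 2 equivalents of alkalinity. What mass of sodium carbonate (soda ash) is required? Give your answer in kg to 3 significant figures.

(a) 6.60 ppm; (b) 5.50 kg

(a) Volume: 300,000 US gal × 3.785 L/gal = 1,135,500 L.
(a) Available chlorine delivered: 10,500 g × 0.616 = 6468 g as Cl₂.
(a) Concentration rise: 6468 g / 1,135,500 L = 5.696 mg/L = 5.70 ppm.
(a) Final FC: 0.9 + 5.70 = 6.60 ppm.

(b) Alkalinity to add: (80 − 59) = 21 mg/L as CaCO₃ × 247,000 L = 5187 g as CaCO₃.
(b) Equivalents: 5187 g ÷ 50 g/eq = 103.7 eq.
(b) Each mole of Na₂CO₃ supplies 2 eq, so 103.7 / 2 = 51.87 mol.
(b) Mass: 51.87 mol × 106 g/mol = 5498 g.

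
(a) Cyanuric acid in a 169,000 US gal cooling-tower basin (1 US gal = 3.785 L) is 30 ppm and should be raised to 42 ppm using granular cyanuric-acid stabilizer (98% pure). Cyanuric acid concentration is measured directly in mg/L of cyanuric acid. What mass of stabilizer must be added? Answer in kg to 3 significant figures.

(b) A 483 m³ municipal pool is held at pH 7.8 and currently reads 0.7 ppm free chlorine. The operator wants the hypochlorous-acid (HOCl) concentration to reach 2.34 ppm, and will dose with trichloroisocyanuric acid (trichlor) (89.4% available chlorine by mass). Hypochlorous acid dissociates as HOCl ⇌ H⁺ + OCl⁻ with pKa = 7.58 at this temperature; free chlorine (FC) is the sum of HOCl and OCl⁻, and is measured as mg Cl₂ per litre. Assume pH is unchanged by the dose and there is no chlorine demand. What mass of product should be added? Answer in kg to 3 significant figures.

(a) 7.83 kg; (b) 2.98 kg

(a) Volume: 169,000 US gal × 3.785 L/gal = 639,665 L.
(a) CYA to add: (42 − 30) = 12 mg/L × 639,665 L = 7676 g cyanuric acid.
(a) At 98% purity: 7676 / 0.98 = 7833 g product.

(b) Volume: 483 m³ = 483,000 L.
(b) [OCl⁻]/[HOCl] = 10^(pH − pKa) = 10^(7.8 − 7.58) = 1.66; fraction as HOCl = 1/(1 + 1.66) = 0.376.
(b) Free chlorine required for 2.34 ppm HOCl: 2.34 / 0.376 = 6.223 ppm.
(b) FC to add: 6.223 − 0.7 = 5.523 mg/L as Cl₂.
(b) Cl₂ equivalent: 5.523 mg/L × 483,000 L = 2668 g.
(b) Product at 89.4% available Cl: 2668 / 0.894 = 2984 g.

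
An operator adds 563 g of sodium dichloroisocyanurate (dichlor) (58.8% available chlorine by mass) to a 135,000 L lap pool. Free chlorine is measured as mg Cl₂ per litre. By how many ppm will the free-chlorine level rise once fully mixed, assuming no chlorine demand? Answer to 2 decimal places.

2.45 ppm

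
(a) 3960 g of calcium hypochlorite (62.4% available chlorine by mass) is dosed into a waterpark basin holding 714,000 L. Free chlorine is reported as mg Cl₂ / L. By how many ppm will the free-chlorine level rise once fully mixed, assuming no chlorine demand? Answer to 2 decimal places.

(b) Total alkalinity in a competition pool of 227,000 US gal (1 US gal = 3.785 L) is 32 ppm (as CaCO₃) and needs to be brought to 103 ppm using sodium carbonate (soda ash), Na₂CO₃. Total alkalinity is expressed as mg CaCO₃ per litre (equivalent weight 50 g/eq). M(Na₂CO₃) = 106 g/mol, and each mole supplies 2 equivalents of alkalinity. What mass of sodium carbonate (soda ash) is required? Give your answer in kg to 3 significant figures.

(a) Available chlorine delivered: 3960 g × 0.624 = 2471 g as Cl₂.
(a) Concentration rise: 2471 g / 714,000 L = 3.461 mg/L = 3.46 ppm.

(b) Volume: 227,000 US gal × 3.785 L/gal = 859,195 L.
(b) Alkalinity to add: (103 − 32) = 71 mg/L as CaCO₃ × 859,195 L = 61,000 g as CaCO₃.
(b) Equivalents: 61,000 g ÷ 50 g/eq = 1220 eq.
(b) Each mole of Na₂CO₃ supplies 2 eq, so 1220 / 2 = 610 mol.
(b) Mass: 610 mol × 106 g/mol = 64,660 g.

(a) 3.46 ppm; (b) 64.7 kg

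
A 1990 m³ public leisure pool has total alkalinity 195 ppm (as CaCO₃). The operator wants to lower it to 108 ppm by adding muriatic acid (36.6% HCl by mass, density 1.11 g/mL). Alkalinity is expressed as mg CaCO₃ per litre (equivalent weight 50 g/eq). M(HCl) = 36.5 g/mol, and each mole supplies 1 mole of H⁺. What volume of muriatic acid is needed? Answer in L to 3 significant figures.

311 L

Volume: 1990 m³ = 1,990,000 L.
Alkalinity to neutralize: (195 − 108) = 87 mg/L as CaCO₃ × 1,990,000 L = 173,100 g as CaCO₃.
Equivalents of H⁺ required: 173,100 ÷ 50 g/eq = 3463 eq = 3463 mol HCl.
Mass of HCl: 3463 × 36.5 = 126,400 g.
Mass of 36.6% solution: 126,400 / 0.366 = 345,300 g.
Volume: 345,300 g ÷ 1.11 g/mL = 311,100 mL.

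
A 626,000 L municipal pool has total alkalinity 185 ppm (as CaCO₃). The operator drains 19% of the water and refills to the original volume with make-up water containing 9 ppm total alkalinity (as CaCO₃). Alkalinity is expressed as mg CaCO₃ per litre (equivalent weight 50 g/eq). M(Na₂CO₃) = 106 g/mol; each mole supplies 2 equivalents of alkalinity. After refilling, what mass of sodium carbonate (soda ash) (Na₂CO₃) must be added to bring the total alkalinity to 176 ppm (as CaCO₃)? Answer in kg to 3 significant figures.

16.2 kg

After draining 19% and refilling: 185 × 0.81 + 9 × 0.19 = 151.56 ppm.
Deficit to target: 176 − 151.56 = 24.44 mg/L.
As CaCO₃: 24.44 mg/L × 626,000 L = 15,300 g; ÷ 50 g/eq ÷ 2 = 153 mol Na₂CO₃.
Mass: 153 × 106 = 16,220 g.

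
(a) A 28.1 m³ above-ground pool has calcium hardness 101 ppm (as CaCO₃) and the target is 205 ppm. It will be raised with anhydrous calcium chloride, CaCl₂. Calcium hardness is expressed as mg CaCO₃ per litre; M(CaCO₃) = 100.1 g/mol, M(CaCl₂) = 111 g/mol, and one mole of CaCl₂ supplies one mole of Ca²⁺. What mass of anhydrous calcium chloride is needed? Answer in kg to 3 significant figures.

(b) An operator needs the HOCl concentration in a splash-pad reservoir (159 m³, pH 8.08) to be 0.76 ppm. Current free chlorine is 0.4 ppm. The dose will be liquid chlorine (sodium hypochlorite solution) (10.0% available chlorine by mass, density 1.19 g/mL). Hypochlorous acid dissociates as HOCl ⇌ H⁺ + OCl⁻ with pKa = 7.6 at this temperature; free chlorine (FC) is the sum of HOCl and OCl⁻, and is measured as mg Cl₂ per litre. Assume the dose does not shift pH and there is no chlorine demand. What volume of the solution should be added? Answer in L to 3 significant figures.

(a) 3.24 kg; (b) 3.55 L

(a) Volume: 28.1 m³ = 28,100 L.
(a) Hardness to add: (205 − 101) = 104 mg/L as CaCO₃ × 28,100 L = 2922 g as CaCO₃.
(a) Moles of Ca²⁺ (1 mol Ca²⁺ ≡ 1 mol CaCO₃): 2922 / 100.1 g/mol = 29.19 mol.
(a) Mass of CaCl₂: 29.19 × 111 = 3241 g.

(b) Volume: 159 m³ = 159,000 L.
(b) [OCl⁻]/[HOCl] = 10^(pH − pKa) = 10^(8.08 − 7.6) = 3.02; fraction as HOCl = 1/(1 + 3.02) = 0.2488.
(b) Free chlorine required for 0.76 ppm HOCl: 0.76 / 0.2488 = 3.055 ppm.
(b) FC to add: 3.055 − 0.4 = 2.655 mg/L as Cl₂.
(b) Cl₂ equivalent: 2.655 mg/L × 159,000 L = 422.2 g.
(b) Product at 10.0% available Cl: 422.2 / 0.1 = 4222 g.
(b) Volume: 4222 g ÷ 1.19 g/mL = 3548 mL.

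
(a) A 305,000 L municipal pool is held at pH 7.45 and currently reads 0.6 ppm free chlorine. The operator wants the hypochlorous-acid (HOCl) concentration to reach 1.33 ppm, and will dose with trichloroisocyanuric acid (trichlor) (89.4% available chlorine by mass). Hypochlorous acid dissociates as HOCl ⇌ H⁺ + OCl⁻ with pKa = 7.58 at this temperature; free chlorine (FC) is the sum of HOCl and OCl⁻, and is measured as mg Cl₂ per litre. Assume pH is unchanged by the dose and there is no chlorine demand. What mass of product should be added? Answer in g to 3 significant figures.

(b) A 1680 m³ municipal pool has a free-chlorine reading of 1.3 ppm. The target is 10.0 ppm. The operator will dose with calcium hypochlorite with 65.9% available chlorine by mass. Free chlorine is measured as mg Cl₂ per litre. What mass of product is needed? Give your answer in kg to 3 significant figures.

(a) [OCl⁻]/[HOCl] = 10^(pH − pKa) = 10^(7.45 − 7.58) = 0.7413; fraction as HOCl = 1/(1 + 0.7413) = 0.5743.
(a) Free chlorine required for 1.33 ppm HOCl: 1.33 / 0.5743 = 2.316 ppm.
(a) FC to add: 2.316 − 0.6 = 1.716 mg/L as Cl₂.
(a) Cl₂ equivalent: 1.716 mg/L × 305,000 L = 523.4 g.
(a) Product at 89.4% available Cl: 523.4 / 0.894 = 585.4 g.

(b) Volume: 1680 m³ = 1,680,000 L.
(b) Chlorine deficit: 10.0 − 1.3 = 8.7 ppm = 8.7 mg/L as Cl₂.
(b) Cl₂ equivalent needed: 8.7 mg/L × 1,680,000 L = 14,620,000 mg = 14,620 g.
(b) Product at 65.9% available chlorine: 14,620 / 0.659 = 22,180 g.

(a) 585 g; (b) 22.2 kg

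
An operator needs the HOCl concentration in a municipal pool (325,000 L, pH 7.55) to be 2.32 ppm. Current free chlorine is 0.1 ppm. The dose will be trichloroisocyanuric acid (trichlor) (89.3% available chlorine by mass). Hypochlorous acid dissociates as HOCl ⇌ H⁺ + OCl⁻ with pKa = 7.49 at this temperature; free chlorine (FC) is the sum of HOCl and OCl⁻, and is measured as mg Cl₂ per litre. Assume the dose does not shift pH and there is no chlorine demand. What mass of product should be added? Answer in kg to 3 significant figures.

[OCl⁻]/[HOCl] = 10^(pH − pKa) = 10^(7.55 − 7.49) = 1.148; fraction as HOCl = 1/(1 + 1.148) = 0.4655.
Free chlorine required for 2.32 ppm HOCl: 2.32 / 0.4655 = 4.984 ppm.
FC to add: 4.984 − 0.1 = 4.884 mg/L as Cl₂.
Cl₂ equivalent: 4.884 mg/L × 325,000 L = 1587 g.
Product at 89.3% available Cl: 1587 / 0.893 = 1777 g.

1.78 kg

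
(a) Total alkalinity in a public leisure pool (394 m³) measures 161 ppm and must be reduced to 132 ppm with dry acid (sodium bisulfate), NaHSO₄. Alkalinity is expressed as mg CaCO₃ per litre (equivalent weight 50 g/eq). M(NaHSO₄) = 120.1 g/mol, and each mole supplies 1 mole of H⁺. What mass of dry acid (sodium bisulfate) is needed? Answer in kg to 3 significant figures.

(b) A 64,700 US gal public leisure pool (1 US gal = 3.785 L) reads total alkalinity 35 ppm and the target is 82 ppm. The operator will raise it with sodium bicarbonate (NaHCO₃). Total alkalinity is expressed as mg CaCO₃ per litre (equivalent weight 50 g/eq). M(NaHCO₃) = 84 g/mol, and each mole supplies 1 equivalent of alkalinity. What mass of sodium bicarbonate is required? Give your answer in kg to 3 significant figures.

(a) 27.4 kg; (b) 19.3 kg

(a) Volume: 394 m³ = 394,000 L.
(a) Alkalinity to neutralize: (161 − 132) = 29 mg/L as CaCO₃ × 394,000 L = 11,430 g as CaCO₃.
(a) Equivalents of H⁺ required: 11,430 ÷ 50 g/eq = 228.5 eq = 228.5 mol NaHSO₄.
(a) Mass of NaHSO₄: 228.5 × 120.1 = 27,450 g.

(b) Volume: 64,700 US gal × 3.785 L/gal = 244,890 L.
(b) Alkalinity to add: (82 − 35) = 47 mg/L as CaCO₃ × 244,890 L = 11,510 g as CaCO₃.
(b) Equivalents: 11,510 g ÷ 50 g/eq = 230.2 eq.
(b) NaHCO₃ supplies 1 eq per mole → 230.2 mol.
(b) Mass: 230.2 mol × 84 g/mol = 19,340 g.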